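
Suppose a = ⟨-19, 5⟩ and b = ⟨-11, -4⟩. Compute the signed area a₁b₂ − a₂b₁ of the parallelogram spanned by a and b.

(-19)·(-4) - 5·(-11) = 76 - (-55) = 131

131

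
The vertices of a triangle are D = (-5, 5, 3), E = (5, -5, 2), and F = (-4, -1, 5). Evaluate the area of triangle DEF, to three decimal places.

30.071

DE = (10, -10, -1),  DF = (1, -6, 2)
i: (-10)·2 - (-1)·(-6) = -20 - 6 = -26
j: (-1)·1 - 10·2 = -1 - 20 = -21
k: 10·(-6) - (-10)·1 = -60 - (-10) = -50
DE × DF = (-26, -21, -50)
|DE × DF| = √3617 ≈ 60.1415
area = ½ · 60.1415 ≈ 30.071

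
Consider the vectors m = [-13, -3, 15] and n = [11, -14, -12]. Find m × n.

(246, 9, 215)

i: (-3)·(-12) - 15·(-14) = 36 - (-210) = 246
j: 15·11 - (-13)·(-12) = 165 - 156 = 9
k: (-13)·(-14) - (-3)·11 = 182 - (-33) = 215
m × n = (246, 9, 215)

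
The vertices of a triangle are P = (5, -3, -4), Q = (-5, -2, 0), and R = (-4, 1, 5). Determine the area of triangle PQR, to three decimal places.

31.329

PQ = (-10, 1, 4),  PR = (-9, 4, 9)
i: 1·9 - 4·4 = 9 - 16 = -7
j: 4·(-9) - (-10)·9 = -36 - (-90) = 54
k: (-10)·4 - 1·(-9) = -40 - (-9) = -31
PQ × PR = (-7, 54, -31)
|PQ × PR| = √3926 ≈ 62.6578
area = ½ · 62.6578 ≈ 31.329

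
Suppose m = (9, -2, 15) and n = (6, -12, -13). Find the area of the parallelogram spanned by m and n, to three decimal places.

i: (-2)·(-13) - 15·(-12) = 26 - (-180) = 206
j: 15·6 - 9·(-13) = 90 - (-117) = 207
k: 9·(-12) - (-2)·6 = -108 - (-12) = -96
m × n = (206, 207, -96)
|m × n| = √(206² + 207² + (-96)²) = √94501 ≈ 307.4101

307.410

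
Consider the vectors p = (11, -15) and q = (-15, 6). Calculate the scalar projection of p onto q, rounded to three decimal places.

p · q = 11·(-15) + (-15)·6 = -165 - 90 = -255
|q| = √(225 + 36) = √261 ≈ 16.1555
comp_q p = -255 / √261 ≈ -15.784

-15.784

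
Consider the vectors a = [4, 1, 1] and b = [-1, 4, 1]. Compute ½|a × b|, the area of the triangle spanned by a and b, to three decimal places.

8.986

i: 1·1 - 1·4 = 1 - 4 = -3
j: 1·(-1) - 4·1 = -1 - 4 = -5
k: 4·4 - 1·(-1) = 16 - (-1) = 17
a × b = (-3, -5, 17)
|a × b| = √((-3)² + (-5)² + 17²) = √323 ≈ 17.9722
area = ½ · 17.9722 ≈ 8.986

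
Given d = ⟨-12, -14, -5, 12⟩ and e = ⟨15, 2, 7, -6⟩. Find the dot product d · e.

-315

d · e = (-12)·15 + (-14)·2 + (-5)·7 + 12·(-6) = -180 - 28 - 35 - 72 = -315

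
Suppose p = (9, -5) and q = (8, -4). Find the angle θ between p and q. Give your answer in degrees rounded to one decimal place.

p · q = 9·8 + (-5)·(-4) = 72 + 20 = 92
|p|² = 81 + 25 = 106,  |p| = √106 ≈ 10.295630
|q|² = 64 + 16 = 80,  |q| = √80 ≈ 8.944272
cos θ = 92 / (10.295630 · 8.944272) ≈ 0.99906
θ = arccos(0.99906) ≈ 2.5°

2.5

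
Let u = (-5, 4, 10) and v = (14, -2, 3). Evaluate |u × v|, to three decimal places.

164.818

i: 4·3 - 10·(-2) = 12 - (-20) = 32
j: 10·14 - (-5)·3 = 140 - (-15) = 155
k: (-5)·(-2) - 4·14 = 10 - 56 = -46
u × v = (32, 155, -46)
|u × v| = √(32² + 155² + (-46)²) = √27165 ≈ 164.8181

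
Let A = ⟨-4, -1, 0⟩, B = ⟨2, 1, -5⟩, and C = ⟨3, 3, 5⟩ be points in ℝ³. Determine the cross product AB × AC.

(30, -65, 10)

AB = (6, 2, -5)
AC = (7, 4, 5)
i: 2·5 - (-5)·4 = 10 - (-20) = 30
j: (-5)·7 - 6·5 = -35 - 30 = -65
k: 6·4 - 2·7 = 24 - 14 = 10
AB × AC = (30, -65, 10)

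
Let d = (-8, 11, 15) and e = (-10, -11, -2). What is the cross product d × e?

i: 11·(-2) - 15·(-11) = -22 - (-165) = 143
j: 15·(-10) - (-8)·(-2) = -150 - 16 = -166
k: (-8)·(-11) - 11·(-10) = 88 - (-110) = 198
d × e = (143, -166, 198)

(143, -166, 198)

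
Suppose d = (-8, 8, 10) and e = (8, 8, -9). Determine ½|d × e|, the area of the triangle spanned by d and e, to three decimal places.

i: 8·(-9) - 10·8 = -72 - 80 = -152
j: 10·8 - (-8)·(-9) = 80 - 72 = 8
k: (-8)·8 - 8·8 = -64 - 64 = -128
d × e = (-152, 8, -128)
|d × e| = √((-152)² + 8² + (-128)²) = √39552 ≈ 198.8768
area = ½ · 198.8768 ≈ 99.438

99.438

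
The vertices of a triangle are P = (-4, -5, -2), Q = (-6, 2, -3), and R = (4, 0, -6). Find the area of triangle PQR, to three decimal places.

PQ = (-2, 7, -1),  PR = (8, 5, -4)
i: 7·(-4) - (-1)·5 = -28 - (-5) = -23
j: (-1)·8 - (-2)·(-4) = -8 - 8 = -16
k: (-2)·5 - 7·8 = -10 - 56 = -66
PQ × PR = (-23, -16, -66)
|PQ × PR| = √5141 ≈ 71.7008
area = ½ · 71.7008 ≈ 35.850

35.850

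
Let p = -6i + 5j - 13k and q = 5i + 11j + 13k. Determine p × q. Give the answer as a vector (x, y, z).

(208, 13, -91)

i: 5·13 - (-13)·11 = 65 - (-143) = 208
j: (-13)·5 - (-6)·13 = -65 - (-78) = 13
k: (-6)·11 - 5·5 = -66 - 25 = -91
p × q = (208, 13, -91)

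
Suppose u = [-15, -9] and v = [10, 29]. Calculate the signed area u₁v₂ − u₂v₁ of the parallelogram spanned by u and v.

-345

(-15)·29 - (-9)·10 = -435 - (-90) = -345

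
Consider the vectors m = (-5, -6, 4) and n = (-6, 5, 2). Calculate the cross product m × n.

(-32, -14, -61)

i: (-6)·2 - 4·5 = -12 - 20 = -32
j: 4·(-6) - (-5)·2 = -24 - (-10) = -14
k: (-5)·5 - (-6)·(-6) = -25 - 36 = -61
m × n = (-32, -14, -61)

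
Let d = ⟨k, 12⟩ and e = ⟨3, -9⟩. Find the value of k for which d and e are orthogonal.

36

d · e = k·3 + 12·(-9) = -108 + 3k
Set equal to 0: 3k = 108, so k = 36.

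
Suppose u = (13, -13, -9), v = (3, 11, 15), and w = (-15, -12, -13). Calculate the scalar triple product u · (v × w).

1738

v × w:
i: 11·(-13) - 15·(-12) = -143 - (-180) = 37
j: 15·(-15) - 3·(-13) = -225 - (-39) = -186
k: 3·(-12) - 11·(-15) = -36 - (-165) = 129
v × w = (37, -186, 129)
u · (v × w) = 13·37 + (-13)·(-186) + (-9)·129 = 481 + 2418 - 1161 = 1738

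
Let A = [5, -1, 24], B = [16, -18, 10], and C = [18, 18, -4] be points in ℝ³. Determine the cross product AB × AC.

(742, 126, 430)

AB = (11, -17, -14)
AC = (13, 19, -28)
i: (-17)·(-28) - (-14)·19 = 476 - (-266) = 742
j: (-14)·13 - 11·(-28) = -182 - (-308) = 126
k: 11·19 - (-17)·13 = 209 - (-221) = 430
AB × AC = (742, 126, 430)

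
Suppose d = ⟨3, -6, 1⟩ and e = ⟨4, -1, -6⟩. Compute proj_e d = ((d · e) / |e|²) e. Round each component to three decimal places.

(0.906, -0.226, -1.358)

d · e = 3·4 + (-6)·(-1) + 1·(-6) = 12 + 6 - 6 = 12
|e|² = 16 + 1 + 36 = 53
proj_e d = (12/53) · (4, -1, -6) ≈ (0.906, -0.226, -1.358)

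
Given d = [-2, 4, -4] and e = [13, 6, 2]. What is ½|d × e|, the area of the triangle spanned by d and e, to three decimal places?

i: 4·2 - (-4)·6 = 8 - (-24) = 32
j: (-4)·13 - (-2)·2 = -52 - (-4) = -48
k: (-2)·6 - 4·13 = -12 - 52 = -64
d × e = (32, -48, -64)
|d × e| = √(32² + (-48)² + (-64)²) = √7424 ≈ 86.1626
area = ½ · 86.1626 ≈ 43.081

43.081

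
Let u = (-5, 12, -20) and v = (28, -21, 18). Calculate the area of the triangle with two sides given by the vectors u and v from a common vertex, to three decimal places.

i: 12·18 - (-20)·(-21) = 216 - 420 = -204
j: (-20)·28 - (-5)·18 = -560 - (-90) = -470
k: (-5)·(-21) - 12·28 = 105 - 336 = -231
u × v = (-204, -470, -231)
|u × v| = √((-204)² + (-470)² + (-231)²) = √315877 ≈ 562.0294
area = ½ · 562.0294 ≈ 281.015

281.015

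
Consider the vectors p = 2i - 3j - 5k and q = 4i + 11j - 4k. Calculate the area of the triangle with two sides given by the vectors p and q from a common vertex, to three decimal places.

38.043

i: (-3)·(-4) - (-5)·11 = 12 - (-55) = 67
j: (-5)·4 - 2·(-4) = -20 - (-8) = -12
k: 2·11 - (-3)·4 = 22 - (-12) = 34
p × q = (67, -12, 34)
|p × q| = √(67² + (-12)² + 34²) = √5789 ≈ 76.0855
area = ½ · 76.0855 ≈ 38.043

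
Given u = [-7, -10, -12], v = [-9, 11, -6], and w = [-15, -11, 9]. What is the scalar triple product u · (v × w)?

v × w:
i: 11·9 - (-6)·(-11) = 99 - 66 = 33
j: (-6)·(-15) - (-9)·9 = 90 - (-81) = 171
k: (-9)·(-11) - 11·(-15) = 99 - (-165) = 264
v × w = (33, 171, 264)
u · (v × w) = (-7)·33 + (-10)·171 + (-12)·264 = -231 - 1710 - 3168 = -5109

-5109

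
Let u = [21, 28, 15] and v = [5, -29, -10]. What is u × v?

(155, 285, -749)

i: 28·(-10) - 15·(-29) = -280 - (-435) = 155
j: 15·5 - 21·(-10) = 75 - (-210) = 285
k: 21·(-29) - 28·5 = -609 - 140 = -749
u × v = (155, 285, -749)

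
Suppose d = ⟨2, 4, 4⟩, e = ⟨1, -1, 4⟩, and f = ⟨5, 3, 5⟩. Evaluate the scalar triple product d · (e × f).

e × f:
i: (-1)·5 - 4·3 = -5 - 12 = -17
j: 4·5 - 1·5 = 20 - 5 = 15
k: 1·3 - (-1)·5 = 3 - (-5) = 8
e × f = (-17, 15, 8)
d · (e × f) = 2·(-17) + 4·15 + 4·8 = -34 + 60 + 32 = 58

58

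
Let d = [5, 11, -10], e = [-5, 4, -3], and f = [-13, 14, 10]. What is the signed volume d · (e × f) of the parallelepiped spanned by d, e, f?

e × f:
i: 4·10 - (-3)·14 = 40 - (-42) = 82
j: (-3)·(-13) - (-5)·10 = 39 - (-50) = 89
k: (-5)·14 - 4·(-13) = -70 - (-52) = -18
e × f = (82, 89, -18)
d · (e × f) = 5·82 + 11·89 + (-10)·(-18) = 410 + 979 + 180 = 1569

1569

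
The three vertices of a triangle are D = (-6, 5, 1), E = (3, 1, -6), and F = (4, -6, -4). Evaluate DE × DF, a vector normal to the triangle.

DE = (9, -4, -7)
DF = (10, -11, -5)
i: (-4)·(-5) - (-7)·(-11) = 20 - 77 = -57
j: (-7)·10 - 9·(-5) = -70 - (-45) = -25
k: 9·(-11) - (-4)·10 = -99 - (-40) = -59
DE × DF = (-57, -25, -59)

(-57, -25, -59)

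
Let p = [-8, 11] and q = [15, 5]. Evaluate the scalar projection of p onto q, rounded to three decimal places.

-4.111

p · q = (-8)·15 + 11·5 = -120 + 55 = -65
|q| = √(225 + 25) = √250 ≈ 15.8114
comp_q p = -65 / √250 ≈ -4.111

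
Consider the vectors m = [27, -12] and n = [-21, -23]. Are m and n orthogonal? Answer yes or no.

no

m · n = 27·(-21) + (-12)·(-23) = -567 + 276 = -291
Nonzero, so the vectors are not orthogonal.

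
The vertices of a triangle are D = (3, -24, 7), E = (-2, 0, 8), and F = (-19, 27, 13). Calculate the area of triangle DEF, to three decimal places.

DE = (-5, 24, 1),  DF = (-22, 51, 6)
i: 24·6 - 1·51 = 144 - 51 = 93
j: 1·(-22) - (-5)·6 = -22 - (-30) = 8
k: (-5)·51 - 24·(-22) = -255 - (-528) = 273
DE × DF = (93, 8, 273)
|DE × DF| = √83242 ≈ 288.5169
area = ½ · 288.5169 ≈ 144.258

144.258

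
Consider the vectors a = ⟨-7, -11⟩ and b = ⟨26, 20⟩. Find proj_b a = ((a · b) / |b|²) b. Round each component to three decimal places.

a · b = (-7)·26 + (-11)·20 = -182 - 220 = -402
|b|² = 676 + 400 = 1076
proj_b a = (-402/1076) · (26, 20) ≈ (-9.714, -7.472)

(-9.714, -7.472)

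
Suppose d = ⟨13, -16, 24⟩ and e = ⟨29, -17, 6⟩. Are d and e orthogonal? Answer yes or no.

d · e = 13·29 + (-16)·(-17) + 24·6 = 377 + 272 + 144 = 793
Nonzero, so the vectors are not orthogonal.

no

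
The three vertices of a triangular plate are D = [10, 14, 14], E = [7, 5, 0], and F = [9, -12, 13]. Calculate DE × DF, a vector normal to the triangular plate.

(-355, 11, 69)

DE = (-3, -9, -14)
DF = (-1, -26, -1)
i: (-9)·(-1) - (-14)·(-26) = 9 - 364 = -355
j: (-14)·(-1) - (-3)·(-1) = 14 - 3 = 11
k: (-3)·(-26) - (-9)·(-1) = 78 - 9 = 69
DE × DF = (-355, 11, 69)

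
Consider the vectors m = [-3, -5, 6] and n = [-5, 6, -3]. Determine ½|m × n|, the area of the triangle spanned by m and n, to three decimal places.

30.867

i: (-5)·(-3) - 6·6 = 15 - 36 = -21
j: 6·(-5) - (-3)·(-3) = -30 - 9 = -39
k: (-3)·6 - (-5)·(-5) = -18 - 25 = -43
m × n = (-21, -39, -43)
|m × n| = √((-21)² + (-39)² + (-43)²) = √3811 ≈ 61.7333
area = ½ · 61.7333 ≈ 30.867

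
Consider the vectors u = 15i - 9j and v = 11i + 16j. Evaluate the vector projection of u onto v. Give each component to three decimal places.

(0.613, 0.891)

u · v = 15·11 + (-9)·16 = 165 - 144 = 21
|v|² = 121 + 256 = 377
proj_v u = (21/377) · (11, 16) ≈ (0.613, 0.891)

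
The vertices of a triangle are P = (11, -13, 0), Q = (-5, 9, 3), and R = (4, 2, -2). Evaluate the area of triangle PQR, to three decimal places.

67.316

PQ = (-16, 22, 3),  PR = (-7, 15, -2)
i: 22·(-2) - 3·15 = -44 - 45 = -89
j: 3·(-7) - (-16)·(-2) = -21 - 32 = -53
k: (-16)·15 - 22·(-7) = -240 - (-154) = -86
PQ × PR = (-89, -53, -86)
|PQ × PR| = √18126 ≈ 134.6328
area = ½ · 134.6328 ≈ 67.316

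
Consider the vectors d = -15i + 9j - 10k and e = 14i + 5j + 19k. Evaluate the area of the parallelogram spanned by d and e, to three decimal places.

332.065

i: 9·19 - (-10)·5 = 171 - (-50) = 221
j: (-10)·14 - (-15)·19 = -140 - (-285) = 145
k: (-15)·5 - 9·14 = -75 - 126 = -201
d × e = (221, 145, -201)
|d × e| = √(221² + 145² + (-201)²) = √110267 ≈ 332.0648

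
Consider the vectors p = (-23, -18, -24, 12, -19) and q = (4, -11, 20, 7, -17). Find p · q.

p · q = (-23)·4 + (-18)·(-11) + (-24)·20 + 12·7 + (-19)·(-17) = -92 + 198 - 480 + 84 + 323 = 33

33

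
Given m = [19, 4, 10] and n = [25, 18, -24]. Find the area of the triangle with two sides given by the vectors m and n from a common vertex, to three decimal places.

397.862

i: 4·(-24) - 10·18 = -96 - 180 = -276
j: 10·25 - 19·(-24) = 250 - (-456) = 706
k: 19·18 - 4·25 = 342 - 100 = 242
m × n = (-276, 706, 242)
|m × n| = √((-276)² + 706² + 242²) = √633176 ≈ 795.7236
area = ½ · 795.7236 ≈ 397.862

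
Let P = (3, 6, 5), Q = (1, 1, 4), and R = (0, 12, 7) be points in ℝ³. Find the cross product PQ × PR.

PQ = (-2, -5, -1)
PR = (-3, 6, 2)
i: (-5)·2 - (-1)·6 = -10 - (-6) = -4
j: (-1)·(-3) - (-2)·2 = 3 - (-4) = 7
k: (-2)·6 - (-5)·(-3) = -12 - 15 = -27
PQ × PR = (-4, 7, -27)

(-4, 7, -27)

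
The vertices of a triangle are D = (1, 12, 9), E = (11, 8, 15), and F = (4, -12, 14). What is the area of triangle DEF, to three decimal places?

130.752

DE = (10, -4, 6),  DF = (3, -24, 5)
i: (-4)·5 - 6·(-24) = -20 - (-144) = 124
j: 6·3 - 10·5 = 18 - 50 = -32
k: 10·(-24) - (-4)·3 = -240 - (-12) = -228
DE × DF = (124, -32, -228)
|DE × DF| = √68384 ≈ 261.5033
area = ½ · 261.5033 ≈ 130.752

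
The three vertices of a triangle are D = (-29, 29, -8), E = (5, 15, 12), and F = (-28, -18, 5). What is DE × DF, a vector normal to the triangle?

(758, -422, -1584)

DE = (34, -14, 20)
DF = (1, -47, 13)
i: (-14)·13 - 20·(-47) = -182 - (-940) = 758
j: 20·1 - 34·13 = 20 - 442 = -422
k: 34·(-47) - (-14)·1 = -1598 - (-14) = -1584
DE × DF = (758, -422, -1584)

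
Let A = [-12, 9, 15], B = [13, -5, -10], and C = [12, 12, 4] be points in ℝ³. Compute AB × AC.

(229, -325, 411)

AB = (25, -14, -25)
AC = (24, 3, -11)
i: (-14)·(-11) - (-25)·3 = 154 - (-75) = 229
j: (-25)·24 - 25·(-11) = -600 - (-275) = -325
k: 25·3 - (-14)·24 = 75 - (-336) = 411
AB × AC = (229, -325, 411)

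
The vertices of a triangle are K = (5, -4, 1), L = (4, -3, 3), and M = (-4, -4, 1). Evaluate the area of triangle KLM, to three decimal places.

KL = (-1, 1, 2),  KM = (-9, 0, 0)
i: 1·0 - 2·0 = 0 - 0 = 0
j: 2·(-9) - (-1)·0 = -18 - 0 = -18
k: (-1)·0 - 1·(-9) = 0 - (-9) = 9
KL × KM = (0, -18, 9)
|KL × KM| = √405 ≈ 20.1246
area = ½ · 20.1246 ≈ 10.062

10.062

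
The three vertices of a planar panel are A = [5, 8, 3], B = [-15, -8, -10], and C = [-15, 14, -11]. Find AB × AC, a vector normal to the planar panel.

(302, -20, -440)

AB = (-20, -16, -13)
AC = (-20, 6, -14)
i: (-16)·(-14) - (-13)·6 = 224 - (-78) = 302
j: (-13)·(-20) - (-20)·(-14) = 260 - 280 = -20
k: (-20)·6 - (-16)·(-20) = -120 - 320 = -440
AB × AC = (302, -20, -440)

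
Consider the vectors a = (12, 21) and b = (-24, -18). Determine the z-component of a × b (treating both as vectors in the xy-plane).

288

12·(-18) - 21·(-24) = -216 - (-504) = 288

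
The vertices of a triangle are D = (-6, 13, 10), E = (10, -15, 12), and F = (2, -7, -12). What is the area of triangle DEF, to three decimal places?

379.136

DE = (16, -28, 2),  DF = (8, -20, -22)
i: (-28)·(-22) - 2·(-20) = 616 - (-40) = 656
j: 2·8 - 16·(-22) = 16 - (-352) = 368
k: 16·(-20) - (-28)·8 = -320 - (-224) = -96
DE × DF = (656, 368, -96)
|DE × DF| = √574976 ≈ 758.2717
area = ½ · 758.2717 ≈ 379.136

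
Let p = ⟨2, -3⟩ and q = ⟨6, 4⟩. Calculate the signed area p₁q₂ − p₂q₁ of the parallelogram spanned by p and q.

26

2·4 - (-3)·6 = 8 - (-18) = 26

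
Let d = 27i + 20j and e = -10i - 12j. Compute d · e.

-510

d · e = 27·(-10) + 20·(-12) = -270 - 240 = -510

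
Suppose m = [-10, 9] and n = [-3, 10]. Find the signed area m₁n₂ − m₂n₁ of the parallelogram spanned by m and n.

(-10)·10 - 9·(-3) = -100 - (-27) = -73

-73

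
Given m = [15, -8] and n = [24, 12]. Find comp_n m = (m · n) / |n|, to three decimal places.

9.839

m · n = 15·24 + (-8)·12 = 360 - 96 = 264
|n| = √(576 + 144) = √720 ≈ 26.8328
comp_n m = 264 / √720 ≈ 9.839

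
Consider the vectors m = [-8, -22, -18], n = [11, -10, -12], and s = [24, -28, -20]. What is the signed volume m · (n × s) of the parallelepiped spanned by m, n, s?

n × s:
i: (-10)·(-20) - (-12)·(-28) = 200 - 336 = -136
j: (-12)·24 - 11·(-20) = -288 - (-220) = -68
k: 11·(-28) - (-10)·24 = -308 - (-240) = -68
n × s = (-136, -68, -68)
m · (n × s) = (-8)·(-136) + (-22)·(-68) + (-18)·(-68) = 1088 + 1496 + 1224 = 3808

3808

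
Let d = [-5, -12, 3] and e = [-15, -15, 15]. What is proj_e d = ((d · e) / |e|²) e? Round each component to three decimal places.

(-6.667, -6.667, 6.667)

d · e = (-5)·(-15) + (-12)·(-15) + 3·15 = 75 + 180 + 45 = 300
|e|² = 225 + 225 + 225 = 675
proj_e d = (300/675) · (-15, -15, 15) ≈ (-6.667, -6.667, 6.667)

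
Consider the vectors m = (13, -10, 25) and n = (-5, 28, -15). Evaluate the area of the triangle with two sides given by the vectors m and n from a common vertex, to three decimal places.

318.589

i: (-10)·(-15) - 25·28 = 150 - 700 = -550
j: 25·(-5) - 13·(-15) = -125 - (-195) = 70
k: 13·28 - (-10)·(-5) = 364 - 50 = 314
m × n = (-550, 70, 314)
|m × n| = √((-550)² + 70² + 314²) = √405996 ≈ 637.1782
area = ½ · 637.1782 ≈ 318.589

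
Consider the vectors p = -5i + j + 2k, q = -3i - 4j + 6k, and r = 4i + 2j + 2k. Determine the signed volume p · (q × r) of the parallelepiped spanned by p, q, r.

150

q × r:
i: (-4)·2 - 6·2 = -8 - 12 = -20
j: 6·4 - (-3)·2 = 24 - (-6) = 30
k: (-3)·2 - (-4)·4 = -6 - (-16) = 10
q × r = (-20, 30, 10)
p · (q × r) = (-5)·(-20) + 1·30 + 2·10 = 100 + 30 + 20 = 150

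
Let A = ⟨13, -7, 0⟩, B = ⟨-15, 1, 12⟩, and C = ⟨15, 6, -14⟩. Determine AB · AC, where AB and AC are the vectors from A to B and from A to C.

AB = B − A = (-28, 8, 12)
AC = C − A = (2, 13, -14)
AB · AC = (-28)·2 + 8·13 + 12·(-14) = -56 + 104 - 168 = -120

-120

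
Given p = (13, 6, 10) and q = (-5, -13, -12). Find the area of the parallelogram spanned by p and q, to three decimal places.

i: 6·(-12) - 10·(-13) = -72 - (-130) = 58
j: 10·(-5) - 13·(-12) = -50 - (-156) = 106
k: 13·(-13) - 6·(-5) = -169 - (-30) = -139
p × q = (58, 106, -139)
|p × q| = √(58² + 106² + (-139)²) = √33921 ≈ 184.1765

184.177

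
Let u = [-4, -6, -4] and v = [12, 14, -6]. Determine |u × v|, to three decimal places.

117.915

i: (-6)·(-6) - (-4)·14 = 36 - (-56) = 92
j: (-4)·12 - (-4)·(-6) = -48 - 24 = -72
k: (-4)·14 - (-6)·12 = -56 - (-72) = 16
u × v = (92, -72, 16)
|u × v| = √(92² + (-72)² + 16²) = √13904 ≈ 117.9152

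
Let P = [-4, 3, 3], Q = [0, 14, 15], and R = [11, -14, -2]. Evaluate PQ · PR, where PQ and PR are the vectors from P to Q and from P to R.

-187

PQ = Q − P = (4, 11, 12)
PR = R − P = (15, -17, -5)
PQ · PR = 4·15 + 11·(-17) + 12·(-5) = 60 - 187 - 60 = -187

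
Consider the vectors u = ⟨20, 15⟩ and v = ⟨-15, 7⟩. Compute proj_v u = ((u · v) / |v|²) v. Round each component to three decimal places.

(10.675, -4.982)

u · v = 20·(-15) + 15·7 = -300 + 105 = -195
|v|² = 225 + 49 = 274
proj_v u = (-195/274) · (-15, 7) ≈ (10.675, -4.982)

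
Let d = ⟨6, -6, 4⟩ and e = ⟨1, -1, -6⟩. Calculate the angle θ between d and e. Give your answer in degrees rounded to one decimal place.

d · e = 6·1 + (-6)·(-1) + 4·(-6) = 6 + 6 - 24 = -12
|d|² = 36 + 36 + 16 = 88,  |d| = √88 ≈ 9.380832
|e|² = 1 + 1 + 36 = 38,  |e| = √38 ≈ 6.164414
cos θ = -12 / (9.380832 · 6.164414) ≈ -0.20751
θ = arccos(-0.20751) ≈ 102.0°

102.0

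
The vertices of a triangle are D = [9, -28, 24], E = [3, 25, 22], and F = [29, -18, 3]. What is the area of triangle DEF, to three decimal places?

786.862

DE = (-6, 53, -2),  DF = (20, 10, -21)
i: 53·(-21) - (-2)·10 = -1113 - (-20) = -1093
j: (-2)·20 - (-6)·(-21) = -40 - 126 = -166
k: (-6)·10 - 53·20 = -60 - 1060 = -1120
DE × DF = (-1093, -166, -1120)
|DE × DF| = √2476605 ≈ 1573.7233
area = ½ · 1573.7233 ≈ 786.862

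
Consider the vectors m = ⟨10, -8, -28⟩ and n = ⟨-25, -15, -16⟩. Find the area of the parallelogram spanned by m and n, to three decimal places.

i: (-8)·(-16) - (-28)·(-15) = 128 - 420 = -292
j: (-28)·(-25) - 10·(-16) = 700 - (-160) = 860
k: 10·(-15) - (-8)·(-25) = -150 - 200 = -350
m × n = (-292, 860, -350)
|m × n| = √((-292)² + 860² + (-350)²) = √947364 ≈ 973.3263

973.326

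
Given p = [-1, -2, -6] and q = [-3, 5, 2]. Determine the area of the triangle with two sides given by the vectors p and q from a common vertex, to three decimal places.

17.299

i: (-2)·2 - (-6)·5 = -4 - (-30) = 26
j: (-6)·(-3) - (-1)·2 = 18 - (-2) = 20
k: (-1)·5 - (-2)·(-3) = -5 - 6 = -11
p × q = (26, 20, -11)
|p × q| = √(26² + 20² + (-11)²) = √1197 ≈ 34.5977
area = ½ · 34.5977 ≈ 17.299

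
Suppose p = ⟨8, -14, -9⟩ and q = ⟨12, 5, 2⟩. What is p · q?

8

p · q = 8·12 + (-14)·5 + (-9)·2 = 96 - 70 - 18 = 8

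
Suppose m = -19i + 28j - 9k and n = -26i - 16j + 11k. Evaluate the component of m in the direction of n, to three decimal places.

-1.633

m · n = (-19)·(-26) + 28·(-16) + (-9)·11 = 494 - 448 - 99 = -53
|n| = √(676 + 256 + 121) = √1053 ≈ 32.4500
comp_n m = -53 / √1053 ≈ -1.633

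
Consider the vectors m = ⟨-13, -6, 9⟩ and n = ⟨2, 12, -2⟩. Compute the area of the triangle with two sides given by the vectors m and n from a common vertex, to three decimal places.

i: (-6)·(-2) - 9·12 = 12 - 108 = -96
j: 9·2 - (-13)·(-2) = 18 - 26 = -8
k: (-13)·12 - (-6)·2 = -156 - (-12) = -144
m × n = (-96, -8, -144)
|m × n| = √((-96)² + (-8)² + (-144)²) = √30016 ≈ 173.2513
area = ½ · 173.2513 ≈ 86.626

86.626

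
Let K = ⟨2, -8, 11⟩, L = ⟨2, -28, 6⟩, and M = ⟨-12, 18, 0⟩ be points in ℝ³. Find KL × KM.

KL = (0, -20, -5)
KM = (-14, 26, -11)
i: (-20)·(-11) - (-5)·26 = 220 - (-130) = 350
j: (-5)·(-14) - 0·(-11) = 70 - 0 = 70
k: 0·26 - (-20)·(-14) = 0 - 280 = -280
KL × KM = (350, 70, -280)

(350, 70, -280)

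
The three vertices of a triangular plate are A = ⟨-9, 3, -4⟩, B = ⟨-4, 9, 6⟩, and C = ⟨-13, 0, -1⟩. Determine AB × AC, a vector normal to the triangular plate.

AB = (5, 6, 10)
AC = (-4, -3, 3)
i: 6·3 - 10·(-3) = 18 - (-30) = 48
j: 10·(-4) - 5·3 = -40 - 15 = -55
k: 5·(-3) - 6·(-4) = -15 - (-24) = 9
AB × AC = (48, -55, 9)

(48, -55, 9)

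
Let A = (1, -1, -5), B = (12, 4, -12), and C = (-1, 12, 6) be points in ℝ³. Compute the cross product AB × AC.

AB = (11, 5, -7)
AC = (-2, 13, 11)
i: 5·11 - (-7)·13 = 55 - (-91) = 146
j: (-7)·(-2) - 11·11 = 14 - 121 = -107
k: 11·13 - 5·(-2) = 143 - (-10) = 153
AB × AC = (146, -107, 153)

(146, -107, 153)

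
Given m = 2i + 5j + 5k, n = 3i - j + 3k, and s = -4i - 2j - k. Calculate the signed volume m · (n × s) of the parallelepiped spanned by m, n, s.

n × s:
i: (-1)·(-1) - 3·(-2) = 1 - (-6) = 7
j: 3·(-4) - 3·(-1) = -12 - (-3) = -9
k: 3·(-2) - (-1)·(-4) = -6 - 4 = -10
n × s = (7, -9, -10)
m · (n × s) = 2·7 + 5·(-9) + 5·(-10) = 14 - 45 - 50 = -81

-81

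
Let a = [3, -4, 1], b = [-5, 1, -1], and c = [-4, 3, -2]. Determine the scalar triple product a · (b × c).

b × c:
i: 1·(-2) - (-1)·3 = -2 - (-3) = 1
j: (-1)·(-4) - (-5)·(-2) = 4 - 10 = -6
k: (-5)·3 - 1·(-4) = -15 - (-4) = -11
b × c = (1, -6, -11)
a · (b × c) = 3·1 + (-4)·(-6) + 1·(-11) = 3 + 24 - 11 = 16

16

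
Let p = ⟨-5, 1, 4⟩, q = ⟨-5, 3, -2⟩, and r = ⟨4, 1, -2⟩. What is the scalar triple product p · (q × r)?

q × r:
i: 3·(-2) - (-2)·1 = -6 - (-2) = -4
j: (-2)·4 - (-5)·(-2) = -8 - 10 = -18
k: (-5)·1 - 3·4 = -5 - 12 = -17
q × r = (-4, -18, -17)
p · (q × r) = (-5)·(-4) + 1·(-18) + 4·(-17) = 20 - 18 - 68 = -66

-66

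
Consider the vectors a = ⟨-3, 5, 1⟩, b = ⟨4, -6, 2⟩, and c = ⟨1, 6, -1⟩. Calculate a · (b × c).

78

b × c:
i: (-6)·(-1) - 2·6 = 6 - 12 = -6
j: 2·1 - 4·(-1) = 2 - (-4) = 6
k: 4·6 - (-6)·1 = 24 - (-6) = 30
b × c = (-6, 6, 30)
a · (b × c) = (-3)·(-6) + 5·6 + 1·30 = 18 + 30 + 30 = 78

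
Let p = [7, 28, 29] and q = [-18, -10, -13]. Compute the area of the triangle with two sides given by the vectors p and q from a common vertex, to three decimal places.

i: 28·(-13) - 29·(-10) = -364 - (-290) = -74
j: 29·(-18) - 7·(-13) = -522 - (-91) = -431
k: 7·(-10) - 28·(-18) = -70 - (-504) = 434
p × q = (-74, -431, 434)
|p × q| = √((-74)² + (-431)² + 434²) = √379593 ≈ 616.1112
area = ½ · 616.1112 ≈ 308.056

308.056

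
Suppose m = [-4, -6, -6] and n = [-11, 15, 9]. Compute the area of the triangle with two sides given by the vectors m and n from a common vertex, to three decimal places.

83.030

i: (-6)·9 - (-6)·15 = -54 - (-90) = 36
j: (-6)·(-11) - (-4)·9 = 66 - (-36) = 102
k: (-4)·15 - (-6)·(-11) = -60 - 66 = -126
m × n = (36, 102, -126)
|m × n| = √(36² + 102² + (-126)²) = √27576 ≈ 166.0602
area = ½ · 166.0602 ≈ 83.030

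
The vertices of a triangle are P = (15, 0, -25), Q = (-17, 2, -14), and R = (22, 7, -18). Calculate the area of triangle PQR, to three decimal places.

194.431

PQ = (-32, 2, 11),  PR = (7, 7, 7)
i: 2·7 - 11·7 = 14 - 77 = -63
j: 11·7 - (-32)·7 = 77 - (-224) = 301
k: (-32)·7 - 2·7 = -224 - 14 = -238
PQ × PR = (-63, 301, -238)
|PQ × PR| = √151214 ≈ 388.8624
area = ½ · 388.8624 ≈ 194.431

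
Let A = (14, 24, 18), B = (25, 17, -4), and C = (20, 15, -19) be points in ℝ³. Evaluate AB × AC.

(61, 275, -57)

AB = (11, -7, -22)
AC = (6, -9, -37)
i: (-7)·(-37) - (-22)·(-9) = 259 - 198 = 61
j: (-22)·6 - 11·(-37) = -132 - (-407) = 275
k: 11·(-9) - (-7)·6 = -99 - (-42) = -57
AB × AC = (61, 275, -57)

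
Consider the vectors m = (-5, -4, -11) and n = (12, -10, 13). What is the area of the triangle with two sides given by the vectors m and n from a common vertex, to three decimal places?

i: (-4)·13 - (-11)·(-10) = -52 - 110 = -162
j: (-11)·12 - (-5)·13 = -132 - (-65) = -67
k: (-5)·(-10) - (-4)·12 = 50 - (-48) = 98
m × n = (-162, -67, 98)
|m × n| = √((-162)² + (-67)² + 98²) = √40337 ≈ 200.8407
area = ½ · 200.8407 ≈ 100.420

100.420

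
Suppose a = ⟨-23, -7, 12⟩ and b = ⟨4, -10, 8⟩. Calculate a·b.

a · b = (-23)·4 + (-7)·(-10) + 12·8 = -92 + 70 + 96 = 74

74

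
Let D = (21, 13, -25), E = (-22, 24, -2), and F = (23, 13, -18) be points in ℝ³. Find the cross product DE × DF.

DE = (-43, 11, 23)
DF = (2, 0, 7)
i: 11·7 - 23·0 = 77 - 0 = 77
j: 23·2 - (-43)·7 = 46 - (-301) = 347
k: (-43)·0 - 11·2 = 0 - 22 = -22
DE × DF = (77, 347, -22)

(77, 347, -22)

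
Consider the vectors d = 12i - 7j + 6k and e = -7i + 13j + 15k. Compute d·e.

d · e = 12·(-7) + (-7)·13 + 6·15 = -84 - 91 + 90 = -85

-85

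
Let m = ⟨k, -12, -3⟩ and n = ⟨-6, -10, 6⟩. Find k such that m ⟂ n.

m · n = k·(-6) + (-12)·(-10) + (-3)·6 = 102 - 6k
Set equal to 0: -6k = -102, so k = 17.

17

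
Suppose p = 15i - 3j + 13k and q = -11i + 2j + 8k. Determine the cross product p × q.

i: (-3)·8 - 13·2 = -24 - 26 = -50
j: 13·(-11) - 15·8 = -143 - 120 = -263
k: 15·2 - (-3)·(-11) = 30 - 33 = -3
p × q = (-50, -263, -3)

(-50, -263, -3)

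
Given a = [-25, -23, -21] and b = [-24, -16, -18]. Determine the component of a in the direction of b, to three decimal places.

39.588

a · b = (-25)·(-24) + (-23)·(-16) + (-21)·(-18) = 600 + 368 + 378 = 1346
|b| = √(576 + 256 + 324) = √1156 ≈ 34.0000
comp_b a = 1346 / √1156 ≈ 39.588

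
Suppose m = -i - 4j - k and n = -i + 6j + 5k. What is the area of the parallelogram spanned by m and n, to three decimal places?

i: (-4)·5 - (-1)·6 = -20 - (-6) = -14
j: (-1)·(-1) - (-1)·5 = 1 - (-5) = 6
k: (-1)·6 - (-4)·(-1) = -6 - 4 = -10
m × n = (-14, 6, -10)
|m × n| = √((-14)² + 6² + (-10)²) = √332 ≈ 18.2209

18.221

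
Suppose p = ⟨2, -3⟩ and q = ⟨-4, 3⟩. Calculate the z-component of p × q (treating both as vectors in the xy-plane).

2·3 - (-3)·(-4) = 6 - 12 = -6

-6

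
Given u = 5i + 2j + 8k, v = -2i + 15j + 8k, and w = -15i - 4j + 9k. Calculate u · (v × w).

v × w:
i: 15·9 - 8·(-4) = 135 - (-32) = 167
j: 8·(-15) - (-2)·9 = -120 - (-18) = -102
k: (-2)·(-4) - 15·(-15) = 8 - (-225) = 233
v × w = (167, -102, 233)
u · (v × w) = 5·167 + 2·(-102) + 8·233 = 835 - 204 + 1864 = 2495

2495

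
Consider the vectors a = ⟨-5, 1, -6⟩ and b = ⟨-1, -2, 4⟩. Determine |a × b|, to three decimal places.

29.343

i: 1·4 - (-6)·(-2) = 4 - 12 = -8
j: (-6)·(-1) - (-5)·4 = 6 - (-20) = 26
k: (-5)·(-2) - 1·(-1) = 10 - (-1) = 11
a × b = (-8, 26, 11)
|a × b| = √((-8)² + 26² + 11²) = √861 ≈ 29.3428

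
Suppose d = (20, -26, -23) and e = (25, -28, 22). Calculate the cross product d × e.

(-1216, -1015, 90)

i: (-26)·22 - (-23)·(-28) = -572 - 644 = -1216
j: (-23)·25 - 20·22 = -575 - 440 = -1015
k: 20·(-28) - (-26)·25 = -560 - (-650) = 90
d × e = (-1216, -1015, 90)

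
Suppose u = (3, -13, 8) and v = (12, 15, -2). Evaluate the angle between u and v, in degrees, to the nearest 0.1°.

u · v = 3·12 + (-13)·15 + 8·(-2) = 36 - 195 - 16 = -175
|u|² = 9 + 169 + 64 = 242,  |u| = √242 ≈ 15.556349
|v|² = 144 + 225 + 4 = 373,  |v| = √373 ≈ 19.313208
cos θ = -175 / (15.556349 · 19.313208) ≈ -0.58247
θ = arccos(-0.58247) ≈ 125.6°

125.6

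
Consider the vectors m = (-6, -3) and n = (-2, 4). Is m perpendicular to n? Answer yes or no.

yes

m · n = (-6)·(-2) + (-3)·4 = 12 - 12 = 0
Zero, so the vectors are orthogonal.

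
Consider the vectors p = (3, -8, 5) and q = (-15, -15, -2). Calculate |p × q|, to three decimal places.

200.666

i: (-8)·(-2) - 5·(-15) = 16 - (-75) = 91
j: 5·(-15) - 3·(-2) = -75 - (-6) = -69
k: 3·(-15) - (-8)·(-15) = -45 - 120 = -165
p × q = (91, -69, -165)
|p × q| = √(91² + (-69)² + (-165)²) = √40267 ≈ 200.6664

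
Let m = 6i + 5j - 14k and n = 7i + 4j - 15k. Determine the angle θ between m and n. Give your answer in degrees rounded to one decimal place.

4.9

m · n = 6·7 + 5·4 + (-14)·(-15) = 42 + 20 + 210 = 272
|m|² = 36 + 25 + 196 = 257,  |m| = √257 ≈ 16.031220
|n|² = 49 + 16 + 225 = 290,  |n| = √290 ≈ 17.029386
cos θ = 272 / (16.031220 · 17.029386) ≈ 0.99633
θ = arccos(0.99633) ≈ 4.9°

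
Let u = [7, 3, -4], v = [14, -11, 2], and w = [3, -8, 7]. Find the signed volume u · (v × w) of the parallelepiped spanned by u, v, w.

-387

v × w:
i: (-11)·7 - 2·(-8) = -77 - (-16) = -61
j: 2·3 - 14·7 = 6 - 98 = -92
k: 14·(-8) - (-11)·3 = -112 - (-33) = -79
v × w = (-61, -92, -79)
u · (v × w) = 7·(-61) + 3·(-92) + (-4)·(-79) = -427 - 276 + 316 = -387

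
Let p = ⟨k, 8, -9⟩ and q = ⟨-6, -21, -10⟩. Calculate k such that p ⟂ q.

p · q = k·(-6) + 8·(-21) + (-9)·(-10) = -78 - 6k
Set equal to 0: -6k = 78, so k = -13.

-13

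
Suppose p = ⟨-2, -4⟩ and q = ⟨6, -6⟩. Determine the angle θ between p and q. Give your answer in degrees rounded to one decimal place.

71.6

p · q = (-2)·6 + (-4)·(-6) = -12 + 24 = 12
|p|² = 4 + 16 = 20,  |p| = √20 ≈ 4.472136
|q|² = 36 + 36 = 72,  |q| = √72 ≈ 8.485281
cos θ = 12 / (4.472136 · 8.485281) ≈ 0.31623
θ = arccos(0.31623) ≈ 71.6°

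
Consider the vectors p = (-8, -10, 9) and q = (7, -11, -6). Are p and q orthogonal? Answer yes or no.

yes

p · q = (-8)·7 + (-10)·(-11) + 9·(-6) = -56 + 110 - 54 = 0
Zero, so the vectors are orthogonal.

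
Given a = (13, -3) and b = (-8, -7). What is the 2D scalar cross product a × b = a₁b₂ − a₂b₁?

13·(-7) - (-3)·(-8) = -91 - 24 = -115

-115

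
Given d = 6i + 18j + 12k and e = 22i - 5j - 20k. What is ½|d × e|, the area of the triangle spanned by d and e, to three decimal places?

i: 18·(-20) - 12·(-5) = -360 - (-60) = -300
j: 12·22 - 6·(-20) = 264 - (-120) = 384
k: 6·(-5) - 18·22 = -30 - 396 = -426
d × e = (-300, 384, -426)
|d × e| = √((-300)² + 384² + (-426)²) = √418932 ≈ 647.2496
area = ½ · 647.2496 ≈ 323.625

323.625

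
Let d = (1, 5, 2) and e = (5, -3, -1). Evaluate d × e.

i: 5·(-1) - 2·(-3) = -5 - (-6) = 1
j: 2·5 - 1·(-1) = 10 - (-1) = 11
k: 1·(-3) - 5·5 = -3 - 25 = -28
d × e = (1, 11, -28)

(1, 11, -28)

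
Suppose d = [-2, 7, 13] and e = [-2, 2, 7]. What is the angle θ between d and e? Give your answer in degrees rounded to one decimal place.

d · e = (-2)·(-2) + 7·2 + 13·7 = 4 + 14 + 91 = 109
|d|² = 4 + 49 + 169 = 222,  |d| = √222 ≈ 14.899664
|e|² = 4 + 4 + 49 = 57,  |e| = √57 ≈ 7.549834
cos θ = 109 / (14.899664 · 7.549834) ≈ 0.96898
θ = arccos(0.96898) ≈ 14.3°

14.3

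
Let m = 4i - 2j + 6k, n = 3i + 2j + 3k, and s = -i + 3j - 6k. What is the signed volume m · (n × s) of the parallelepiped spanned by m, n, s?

n × s:
i: 2·(-6) - 3·3 = -12 - 9 = -21
j: 3·(-1) - 3·(-6) = -3 - (-18) = 15
k: 3·3 - 2·(-1) = 9 - (-2) = 11
n × s = (-21, 15, 11)
m · (n × s) = 4·(-21) + (-2)·15 + 6·11 = -84 - 30 + 66 = -48

-48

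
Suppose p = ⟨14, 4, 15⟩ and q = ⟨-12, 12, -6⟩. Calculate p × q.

i: 4·(-6) - 15·12 = -24 - 180 = -204
j: 15·(-12) - 14·(-6) = -180 - (-84) = -96
k: 14·12 - 4·(-12) = 168 - (-48) = 216
p × q = (-204, -96, 216)

(-204, -96, 216)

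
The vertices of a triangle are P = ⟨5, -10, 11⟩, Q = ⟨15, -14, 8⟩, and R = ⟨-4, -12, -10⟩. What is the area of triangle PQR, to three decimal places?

PQ = (10, -4, -3),  PR = (-9, -2, -21)
i: (-4)·(-21) - (-3)·(-2) = 84 - 6 = 78
j: (-3)·(-9) - 10·(-21) = 27 - (-210) = 237
k: 10·(-2) - (-4)·(-9) = -20 - 36 = -56
PQ × PR = (78, 237, -56)
|PQ × PR| = √65389 ≈ 255.7127
area = ½ · 255.7127 ≈ 127.856

127.856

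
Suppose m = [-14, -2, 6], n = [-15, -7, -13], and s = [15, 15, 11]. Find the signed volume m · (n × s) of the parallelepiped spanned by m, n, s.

n × s:
i: (-7)·11 - (-13)·15 = -77 - (-195) = 118
j: (-13)·15 - (-15)·11 = -195 - (-165) = -30
k: (-15)·15 - (-7)·15 = -225 - (-105) = -120
n × s = (118, -30, -120)
m · (n × s) = (-14)·118 + (-2)·(-30) + 6·(-120) = -1652 + 60 - 720 = -2312

-2312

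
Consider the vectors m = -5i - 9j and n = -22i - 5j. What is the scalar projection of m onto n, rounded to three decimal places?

m · n = (-5)·(-22) + (-9)·(-5) = 110 + 45 = 155
|n| = √(484 + 25) = √509 ≈ 22.5610
comp_n m = 155 / √509 ≈ 6.870

6.870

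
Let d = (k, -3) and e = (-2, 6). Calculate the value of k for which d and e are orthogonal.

d · e = k·(-2) + (-3)·6 = -18 - 2k
Set equal to 0: -2k = 18, so k = -9.

-9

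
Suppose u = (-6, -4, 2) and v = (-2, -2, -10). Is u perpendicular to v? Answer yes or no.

u · v = (-6)·(-2) + (-4)·(-2) + 2·(-10) = 12 + 8 - 20 = 0
Zero, so the vectors are orthogonal.

yes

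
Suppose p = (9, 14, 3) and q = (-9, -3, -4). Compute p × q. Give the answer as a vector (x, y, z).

i: 14·(-4) - 3·(-3) = -56 - (-9) = -47
j: 3·(-9) - 9·(-4) = -27 - (-36) = 9
k: 9·(-3) - 14·(-9) = -27 - (-126) = 99
p × q = (-47, 9, 99)

(-47, 9, 99)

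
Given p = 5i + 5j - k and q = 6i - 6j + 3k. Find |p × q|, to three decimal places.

i: 5·3 - (-1)·(-6) = 15 - 6 = 9
j: (-1)·6 - 5·3 = -6 - 15 = -21
k: 5·(-6) - 5·6 = -30 - 30 = -60
p × q = (9, -21, -60)
|p × q| = √(9² + (-21)² + (-60)²) = √4122 ≈ 64.2028

64.203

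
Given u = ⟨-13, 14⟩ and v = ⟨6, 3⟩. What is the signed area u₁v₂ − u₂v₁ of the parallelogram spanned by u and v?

(-13)·3 - 14·6 = -39 - 84 = -123

-123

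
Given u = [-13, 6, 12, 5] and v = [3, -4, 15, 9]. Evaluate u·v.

u · v = (-13)·3 + 6·(-4) + 12·15 + 5·9 = -39 - 24 + 180 + 45 = 162

162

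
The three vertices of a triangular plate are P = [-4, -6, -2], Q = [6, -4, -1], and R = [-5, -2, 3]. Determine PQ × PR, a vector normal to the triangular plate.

PQ = (10, 2, 1)
PR = (-1, 4, 5)
i: 2·5 - 1·4 = 10 - 4 = 6
j: 1·(-1) - 10·5 = -1 - 50 = -51
k: 10·4 - 2·(-1) = 40 - (-2) = 42
PQ × PR = (6, -51, 42)

(6, -51, 42)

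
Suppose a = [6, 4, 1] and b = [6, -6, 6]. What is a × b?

(30, -30, -60)

i: 4·6 - 1·(-6) = 24 - (-6) = 30
j: 1·6 - 6·6 = 6 - 36 = -30
k: 6·(-6) - 4·6 = -36 - 24 = -60
a × b = (30, -30, -60)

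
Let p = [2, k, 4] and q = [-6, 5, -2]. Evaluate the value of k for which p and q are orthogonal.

p · q = 2·(-6) + k·5 + 4·(-2) = -20 + 5k
Set equal to 0: 5k = 20, so k = 4.

4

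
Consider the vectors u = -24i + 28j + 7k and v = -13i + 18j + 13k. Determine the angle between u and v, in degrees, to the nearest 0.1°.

u · v = (-24)·(-13) + 28·18 + 7·13 = 312 + 504 + 91 = 907
|u|² = 576 + 784 + 49 = 1409,  |u| = √1409 ≈ 37.536649
|v|² = 169 + 324 + 169 = 662,  |v| = √662 ≈ 25.729361
cos θ = 907 / (37.536649 · 25.729361) ≈ 0.93912
θ = arccos(0.93912) ≈ 20.1°

20.1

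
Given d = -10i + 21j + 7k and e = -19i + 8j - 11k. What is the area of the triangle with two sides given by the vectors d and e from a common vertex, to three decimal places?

i: 21·(-11) - 7·8 = -231 - 56 = -287
j: 7·(-19) - (-10)·(-11) = -133 - 110 = -243
k: (-10)·8 - 21·(-19) = -80 - (-399) = 319
d × e = (-287, -243, 319)
|d × e| = √((-287)² + (-243)² + 319²) = √243179 ≈ 493.1318
area = ½ · 493.1318 ≈ 246.566

246.566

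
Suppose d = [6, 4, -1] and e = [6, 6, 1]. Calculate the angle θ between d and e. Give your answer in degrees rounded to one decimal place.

d · e = 6·6 + 4·6 + (-1)·1 = 36 + 24 - 1 = 59
|d|² = 36 + 16 + 1 = 53,  |d| = √53 ≈ 7.280110
|e|² = 36 + 36 + 1 = 73,  |e| = √73 ≈ 8.544004
cos θ = 59 / (7.280110 · 8.544004) ≈ 0.94853
θ = arccos(0.94853) ≈ 18.5°

18.5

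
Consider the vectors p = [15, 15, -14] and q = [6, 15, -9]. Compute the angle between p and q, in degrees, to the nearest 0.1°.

p · q = 15·6 + 15·15 + (-14)·(-9) = 90 + 225 + 126 = 441
|p|² = 225 + 225 + 196 = 646,  |p| = √646 ≈ 25.416530
|q|² = 36 + 225 + 81 = 342,  |q| = √342 ≈ 18.493242
cos θ = 441 / (25.416530 · 18.493242) ≈ 0.93823
θ = arccos(0.93823) ≈ 20.2°

20.2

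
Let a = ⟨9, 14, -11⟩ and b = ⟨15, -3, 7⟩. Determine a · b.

16

a · b = 9·15 + 14·(-3) + (-11)·7 = 135 - 42 - 77 = 16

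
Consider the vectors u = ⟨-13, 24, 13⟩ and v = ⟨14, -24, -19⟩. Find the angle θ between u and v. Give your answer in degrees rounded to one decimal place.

u · v = (-13)·14 + 24·(-24) + 13·(-19) = -182 - 576 - 247 = -1005
|u|² = 169 + 576 + 169 = 914,  |u| = √914 ≈ 30.232433
|v|² = 196 + 576 + 361 = 1133,  |v| = √1133 ≈ 33.660065
cos θ = -1005 / (30.232433 · 33.660065) ≈ -0.98759
θ = arccos(-0.98759) ≈ 171.0°

171.0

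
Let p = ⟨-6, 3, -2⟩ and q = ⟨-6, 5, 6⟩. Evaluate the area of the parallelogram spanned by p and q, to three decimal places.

i: 3·6 - (-2)·5 = 18 - (-10) = 28
j: (-2)·(-6) - (-6)·6 = 12 - (-36) = 48
k: (-6)·5 - 3·(-6) = -30 - (-18) = -12
p × q = (28, 48, -12)
|p × q| = √(28² + 48² + (-12)²) = √3232 ≈ 56.8507

56.851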